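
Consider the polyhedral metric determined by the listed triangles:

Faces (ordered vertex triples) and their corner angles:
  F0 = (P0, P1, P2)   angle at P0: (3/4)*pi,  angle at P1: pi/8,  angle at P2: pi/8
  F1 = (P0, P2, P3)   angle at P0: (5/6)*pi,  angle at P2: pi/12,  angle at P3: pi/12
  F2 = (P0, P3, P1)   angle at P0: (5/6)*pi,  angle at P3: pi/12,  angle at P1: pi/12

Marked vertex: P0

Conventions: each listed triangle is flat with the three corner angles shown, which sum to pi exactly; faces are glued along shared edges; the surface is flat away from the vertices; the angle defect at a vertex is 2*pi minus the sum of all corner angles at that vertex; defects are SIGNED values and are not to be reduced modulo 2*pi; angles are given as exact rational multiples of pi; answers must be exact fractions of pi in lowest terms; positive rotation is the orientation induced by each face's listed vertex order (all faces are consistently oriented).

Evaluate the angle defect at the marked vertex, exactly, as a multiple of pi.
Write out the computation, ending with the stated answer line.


Sum of corner angles at P0: (29/12)*pi
defect = 2*pi - (29/12)*pi

Answer: defect(P0) = (-5/12)*pi


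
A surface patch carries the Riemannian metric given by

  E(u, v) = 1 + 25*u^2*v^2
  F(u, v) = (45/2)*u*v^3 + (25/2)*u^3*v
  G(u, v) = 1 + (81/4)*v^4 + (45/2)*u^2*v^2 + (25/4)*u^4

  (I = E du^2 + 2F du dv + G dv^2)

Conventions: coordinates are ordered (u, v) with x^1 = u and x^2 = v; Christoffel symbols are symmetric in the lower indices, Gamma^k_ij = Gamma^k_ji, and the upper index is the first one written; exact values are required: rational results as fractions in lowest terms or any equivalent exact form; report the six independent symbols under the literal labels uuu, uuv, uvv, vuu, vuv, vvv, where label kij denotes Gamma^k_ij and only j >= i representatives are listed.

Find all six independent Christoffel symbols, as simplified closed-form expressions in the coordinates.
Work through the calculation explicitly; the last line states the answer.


E = 1 + 25*u^2*v^2; F = (45/2)*u*v^3 + (25/2)*u^3*v; G = 1 + (81/4)*v^4 + (45/2)*u^2*v^2 + (25/4)*u^4
Gamma^k_ij = (1/2) g^{kl} (d_i g_jl + d_j g_il - d_l g_ij), with g^inv = (1/(EG-F^2)) [[G, -F], [-F, E]]
first partials: E_u = 50*u*v^2, E_v = 50*u^2*v, F_u = (45/2)*v^3 + (75/2)*u^2*v, F_v = (135/2)*u*v^2 + (25/2)*u^3, G_u = 45*u*v^2 + 25*u^3, G_v = 81*v^3 + 45*u^2*v
D = EG - F^2 = 1 + (81/4)*v^4 + (95/2)*u^2*v^2 + (25/4)*u^4
expanded: Gamma^u_uu = (G E_u - 2F F_u + F E_v)/(2D), Gamma^u_uv = (G E_v - F G_u)/(2D), Gamma^u_vv = (2G F_v - G G_u - F G_v)/(2D), Gamma^v_uu = (2E F_u - E E_v - F E_u)/(2D), Gamma^v_uv = (E G_u - F E_v)/(2D), Gamma^v_vv = (E G_v - 2F F_v + F G_u)/(2D); substitute and cancel common factors

Answer: Gamma_uuu = 100*u*v^2/(25*u^4 + 190*u^2*v^2 + 81*v^4 + 4), Gamma_uuv = 100*u^2*v/(25*u^4 + 190*u^2*v^2 + 81*v^4 + 4), Gamma_uvv = 180*u*v^2/(25*u^4 + 190*u^2*v^2 + 81*v^4 + 4), Gamma_vuu = (50*u^2*v + 90*v^3)/(25*u^4 + 190*u^2*v^2 + 81*v^4 + 4), Gamma_vuv = (50*u^3 + 90*u*v^2)/(25*u^4 + 190*u^2*v^2 + 81*v^4 + 4), Gamma_vvv = (90*u^2*v + 162*v^3)/(25*u^4 + 190*u^2*v^2 + 81*v^4 + 4)


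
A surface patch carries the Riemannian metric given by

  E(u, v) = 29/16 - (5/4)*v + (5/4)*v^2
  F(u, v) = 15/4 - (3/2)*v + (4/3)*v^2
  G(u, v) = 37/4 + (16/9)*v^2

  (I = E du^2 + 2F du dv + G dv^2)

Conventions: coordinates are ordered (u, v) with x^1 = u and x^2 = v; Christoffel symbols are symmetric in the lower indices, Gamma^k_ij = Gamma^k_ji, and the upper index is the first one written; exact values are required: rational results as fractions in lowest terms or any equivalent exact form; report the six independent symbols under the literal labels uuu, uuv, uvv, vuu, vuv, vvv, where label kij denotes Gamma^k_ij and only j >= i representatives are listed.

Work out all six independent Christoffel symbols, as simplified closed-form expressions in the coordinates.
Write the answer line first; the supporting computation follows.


Answer: Gamma_uuu = (960*v^3 - 1560*v^2 + 3240*v - 1350)/(256*v^4 + 1024*v^3 + 1460*v^2 - 180*v + 1557), Gamma_uuv = (1280*v^3 - 640*v^2 + 6660*v - 3330)/(256*v^4 + 1024*v^3 + 1460*v^2 - 180*v + 1557), Gamma_uvv = (4096*v^3 + 31104*v - 23976)/(768*v^4 + 3072*v^3 + 4380*v^2 - 540*v + 4671), Gamma_vuu = (-1800*v^3 + 2700*v^2 - 3510*v + 1305)/(512*v^4 + 2048*v^3 + 2920*v^2 - 360*v + 3114), Gamma_vuv = (-960*v^3 + 1560*v^2 - 3240*v + 1350)/(256*v^4 + 1024*v^3 + 1460*v^2 - 180*v + 1557), Gamma_vvv = (-768*v^3 + 2176*v^2 - 5200*v + 3240)/(256*v^4 + 1024*v^3 + 1460*v^2 - 180*v + 1557)

E = 29/16 - (5/4)*v + (5/4)*v^2; F = 15/4 - (3/2)*v + (4/3)*v^2; G = 37/4 + (16/9)*v^2
Gamma^k_ij = (1/2) g^{kl} (d_i g_jl + d_j g_il - d_l g_ij), with g^inv = (1/(EG-F^2)) [[G, -F], [-F, E]]
first partials: E_u = 0, E_v = -5/4 + (5/2)*v, F_u = 0, F_v = -3/2 + (8/3)*v, G_u = 0, G_v = (32/9)*v
D = EG - F^2 = 173/64 - (5/16)*v + (365/144)*v^2 + (16/9)*v^3 + (4/9)*v^4
expanded: Gamma^u_uu = (G E_u - 2F F_u + F E_v)/(2D), Gamma^u_uv = (G E_v - F G_u)/(2D), Gamma^u_vv = (2G F_v - G G_u - F G_v)/(2D), Gamma^v_uu = (2E F_u - E E_v - F E_u)/(2D), Gamma^v_uv = (E G_u - F E_v)/(2D), Gamma^v_vv = (E G_v - 2F F_v + F G_u)/(2D); substitute and cancel common factors


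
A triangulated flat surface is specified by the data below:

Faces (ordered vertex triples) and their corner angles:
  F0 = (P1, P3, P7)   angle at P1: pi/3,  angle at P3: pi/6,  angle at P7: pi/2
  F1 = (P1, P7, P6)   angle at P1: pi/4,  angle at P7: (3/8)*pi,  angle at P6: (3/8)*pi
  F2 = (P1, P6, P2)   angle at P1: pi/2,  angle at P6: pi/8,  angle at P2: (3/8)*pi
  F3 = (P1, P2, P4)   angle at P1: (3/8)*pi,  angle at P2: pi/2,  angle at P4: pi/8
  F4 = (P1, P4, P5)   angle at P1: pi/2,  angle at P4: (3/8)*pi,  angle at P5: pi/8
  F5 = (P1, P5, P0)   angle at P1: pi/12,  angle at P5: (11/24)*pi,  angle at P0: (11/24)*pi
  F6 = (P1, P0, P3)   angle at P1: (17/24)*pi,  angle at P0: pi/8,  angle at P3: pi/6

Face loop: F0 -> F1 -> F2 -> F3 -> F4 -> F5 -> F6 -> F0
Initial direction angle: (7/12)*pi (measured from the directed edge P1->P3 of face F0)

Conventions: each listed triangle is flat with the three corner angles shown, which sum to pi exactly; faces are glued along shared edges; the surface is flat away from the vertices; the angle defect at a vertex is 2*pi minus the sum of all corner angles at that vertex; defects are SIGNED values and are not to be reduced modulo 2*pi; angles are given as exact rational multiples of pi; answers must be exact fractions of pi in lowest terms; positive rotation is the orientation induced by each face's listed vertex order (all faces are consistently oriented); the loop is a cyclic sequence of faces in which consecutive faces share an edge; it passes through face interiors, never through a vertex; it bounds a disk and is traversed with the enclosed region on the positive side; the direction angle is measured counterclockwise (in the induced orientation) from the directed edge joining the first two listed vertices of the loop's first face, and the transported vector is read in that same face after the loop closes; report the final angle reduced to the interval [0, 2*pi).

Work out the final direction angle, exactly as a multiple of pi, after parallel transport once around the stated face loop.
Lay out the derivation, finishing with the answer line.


enclosed vertex P1: corner angles sum to (11/4)*pi, defect = 2*pi - (11/4)*pi = (-3/4)*pi
transport around the loop rotates by the sum of enclosed defects; add to the initial angle mod 2*pi
final angle = (7/12)*pi - (3/4)*pi = (11/6)*pi (mod 2*pi)

Answer: final direction angle = (11/6)*pi


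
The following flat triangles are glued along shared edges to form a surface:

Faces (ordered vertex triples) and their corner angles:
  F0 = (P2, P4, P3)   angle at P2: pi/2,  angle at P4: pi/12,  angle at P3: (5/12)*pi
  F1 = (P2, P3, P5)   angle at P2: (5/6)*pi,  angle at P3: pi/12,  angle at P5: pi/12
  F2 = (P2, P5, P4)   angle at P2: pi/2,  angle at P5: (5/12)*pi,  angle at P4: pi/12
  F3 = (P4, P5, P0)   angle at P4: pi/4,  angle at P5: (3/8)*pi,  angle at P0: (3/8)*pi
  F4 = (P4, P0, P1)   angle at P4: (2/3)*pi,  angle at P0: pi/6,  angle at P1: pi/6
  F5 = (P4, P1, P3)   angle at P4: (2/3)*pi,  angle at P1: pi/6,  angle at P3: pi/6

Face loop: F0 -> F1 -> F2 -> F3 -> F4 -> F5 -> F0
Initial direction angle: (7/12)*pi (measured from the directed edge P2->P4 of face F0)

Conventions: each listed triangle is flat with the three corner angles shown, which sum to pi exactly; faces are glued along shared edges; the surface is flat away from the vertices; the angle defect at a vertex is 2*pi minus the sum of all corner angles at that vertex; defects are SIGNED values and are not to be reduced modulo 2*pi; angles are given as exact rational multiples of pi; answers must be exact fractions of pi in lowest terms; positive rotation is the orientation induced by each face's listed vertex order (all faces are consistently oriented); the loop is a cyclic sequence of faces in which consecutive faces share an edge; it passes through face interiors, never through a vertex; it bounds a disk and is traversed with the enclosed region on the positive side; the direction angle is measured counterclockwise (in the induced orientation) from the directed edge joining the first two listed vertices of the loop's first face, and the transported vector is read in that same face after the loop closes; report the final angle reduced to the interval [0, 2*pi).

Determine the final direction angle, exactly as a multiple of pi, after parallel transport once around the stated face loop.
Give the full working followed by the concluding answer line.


enclosed vertex P2: corner angles sum to (11/6)*pi, defect = 2*pi - (11/6)*pi = pi/6
enclosed vertex P4: corner angles sum to (7/4)*pi, defect = 2*pi - (7/4)*pi = pi/4
summing the enclosed defects onto the initial angle, mod 2*pi in the induced orientation:
final angle = (7/12)*pi + (5/12)*pi = pi (mod 2*pi)

Answer: final direction angle = pi


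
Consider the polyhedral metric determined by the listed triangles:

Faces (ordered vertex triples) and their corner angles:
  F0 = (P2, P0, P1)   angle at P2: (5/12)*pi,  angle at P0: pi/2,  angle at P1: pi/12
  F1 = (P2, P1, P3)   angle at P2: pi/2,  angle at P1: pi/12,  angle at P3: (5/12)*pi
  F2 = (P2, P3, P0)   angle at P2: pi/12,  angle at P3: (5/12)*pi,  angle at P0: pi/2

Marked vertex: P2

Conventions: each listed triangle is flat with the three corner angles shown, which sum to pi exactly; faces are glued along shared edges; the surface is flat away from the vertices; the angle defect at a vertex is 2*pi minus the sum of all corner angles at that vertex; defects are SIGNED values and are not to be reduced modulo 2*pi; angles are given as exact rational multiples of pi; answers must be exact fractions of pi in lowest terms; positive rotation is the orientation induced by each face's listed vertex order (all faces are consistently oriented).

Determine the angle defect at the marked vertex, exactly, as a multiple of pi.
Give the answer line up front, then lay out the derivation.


Answer: defect(P2) = pi

Sum of corner angles at P2: pi
defect = 2*pi - pi


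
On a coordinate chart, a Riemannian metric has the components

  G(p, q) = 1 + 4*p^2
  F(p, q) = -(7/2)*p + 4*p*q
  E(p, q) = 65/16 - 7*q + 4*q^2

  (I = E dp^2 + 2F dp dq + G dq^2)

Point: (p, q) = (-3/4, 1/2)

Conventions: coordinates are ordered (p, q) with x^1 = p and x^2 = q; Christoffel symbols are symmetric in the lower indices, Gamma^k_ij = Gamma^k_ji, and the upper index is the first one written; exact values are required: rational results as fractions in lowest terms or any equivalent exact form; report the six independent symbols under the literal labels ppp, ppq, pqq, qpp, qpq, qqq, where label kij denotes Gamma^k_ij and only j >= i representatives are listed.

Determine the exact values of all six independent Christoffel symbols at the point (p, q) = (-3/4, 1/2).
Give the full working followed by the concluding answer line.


E = 25/16, F = 9/8, G = 13/4 at the point
E_p = 0, E_q = -3, F_p = -3/2, F_q = -3, G_p = -6, G_q = 0
EG - F^2 = 61/16;  g^inv = (16/61) * [[13/4, -9/8], [-9/8, 25/16]]
first-kind symbols [ij,l] = (1/2)(d_i g_jl + d_j g_il - d_l g_ij): [pp,p] = E_p/2 = 0, [pp,q] = F_p - E_q/2 = 0, [pq,p] = E_q/2 = -3/2, [pq,q] = G_p/2 = -3, [qq,p] = F_q - G_p/2 = 0, [qq,q] = G_q/2 = 0
Gamma^p_ij = (G*[ij,p] - F*[ij,q])/(EG - F^2), Gamma^q_ij = (E*[ij,q] - F*[ij,p])/(EG - F^2)

Answer: Gamma_ppp = 0, Gamma_ppq = -24/61, Gamma_pqq = 0, Gamma_qpp = 0, Gamma_qpq = -48/61, Gamma_qqq = 0


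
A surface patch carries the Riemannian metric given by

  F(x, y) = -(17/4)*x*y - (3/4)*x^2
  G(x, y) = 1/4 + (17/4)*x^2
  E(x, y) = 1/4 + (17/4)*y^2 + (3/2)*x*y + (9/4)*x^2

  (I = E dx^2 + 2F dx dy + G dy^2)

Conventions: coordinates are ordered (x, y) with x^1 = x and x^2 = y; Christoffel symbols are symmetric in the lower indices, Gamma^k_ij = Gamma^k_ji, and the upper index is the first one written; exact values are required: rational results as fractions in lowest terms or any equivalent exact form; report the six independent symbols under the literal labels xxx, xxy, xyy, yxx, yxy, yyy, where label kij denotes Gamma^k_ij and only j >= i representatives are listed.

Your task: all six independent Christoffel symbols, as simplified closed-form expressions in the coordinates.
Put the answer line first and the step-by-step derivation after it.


Answer: Gamma_xxx = (126*x^3 - 204*x^2*y - 578*x*y^2 + 9*x + 3*y)/(144*x^4 + 26*x^2 + 6*x*y + 17*y^2 + 1), Gamma_xxy = (102*x^3 + 578*x^2*y + 3*x + 17*y)/(144*x^4 + 26*x^2 + 6*x*y + 17*y^2 + 1), Gamma_xyy = (-578*x^3 - 34*x)/(144*x^4 + 26*x^2 + 6*x*y + 17*y^2 + 1), Gamma_yxx = (-54*x^3 - 198*x^2*y - 306*x*y^2 - 9*x - 578*y^3 - 34*y)/(144*x^4 + 26*x^2 + 6*x*y + 17*y^2 + 1), Gamma_yxy = (162*x^3 + 204*x^2*y + 578*x*y^2 + 17*x)/(144*x^4 + 26*x^2 + 6*x*y + 17*y^2 + 1), Gamma_yyy = (-102*x^3 - 578*x^2*y)/(144*x^4 + 26*x^2 + 6*x*y + 17*y^2 + 1)

E = 1/4 + (17/4)*y^2 + (3/2)*x*y + (9/4)*x^2; F = -(17/4)*x*y - (3/4)*x^2; G = 1/4 + (17/4)*x^2
Gamma^k_ij = (1/2) g^{kl} (d_i g_jl + d_j g_il - d_l g_ij), with g^inv = (1/(EG-F^2)) [[G, -F], [-F, E]]
first partials: E_x = (3/2)*y + (9/2)*x, E_y = (17/2)*y + (3/2)*x, F_x = -(17/4)*y - (3/2)*x, F_y = -(17/4)*x, G_x = (17/2)*x, G_y = 0
D = EG - F^2 = 1/16 + (17/16)*y^2 + (3/8)*x*y + (13/8)*x^2 + 9*x^4
expanded: Gamma^x_xx = (G E_x - 2F F_x + F E_y)/(2D), Gamma^x_xy = (G E_y - F G_x)/(2D), Gamma^x_yy = (2G F_y - G G_x - F G_y)/(2D), Gamma^y_xx = (2E F_x - E E_y - F E_x)/(2D), Gamma^y_xy = (E G_x - F E_y)/(2D), Gamma^y_yy = (E G_y - 2F F_y + F G_x)/(2D); substitute and cancel common factors


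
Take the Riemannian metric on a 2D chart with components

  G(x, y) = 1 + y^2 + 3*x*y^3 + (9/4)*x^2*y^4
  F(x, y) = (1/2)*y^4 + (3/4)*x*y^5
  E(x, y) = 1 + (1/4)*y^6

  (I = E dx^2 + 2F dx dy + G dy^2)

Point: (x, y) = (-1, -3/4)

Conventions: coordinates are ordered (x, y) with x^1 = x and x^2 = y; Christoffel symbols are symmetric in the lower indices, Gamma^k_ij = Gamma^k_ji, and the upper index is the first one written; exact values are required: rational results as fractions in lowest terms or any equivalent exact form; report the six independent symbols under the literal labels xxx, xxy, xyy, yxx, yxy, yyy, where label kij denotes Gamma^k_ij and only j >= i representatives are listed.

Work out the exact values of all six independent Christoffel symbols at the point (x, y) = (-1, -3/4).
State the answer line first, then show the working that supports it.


Answer: Gamma_xxx = 0, Gamma_xxy = -2916/58729, Gamma_xyy = -11232/58729, Gamma_yxx = 0, Gamma_yxy = -22032/58729, Gamma_yyy = -84864/58729

E = 17113/16384, F = 1377/4096, G = 3625/1024 at the point
E_x = 0, E_y = -729/2048, F_x = -729/4096, F_y = -2079/1024, G_x = -1377/512, G_y = -663/64
EG - F^2 = 58729/16384;  g^inv = (16384/58729) * [[3625/1024, -1377/4096], [-1377/4096, 17113/16384]]
first-kind symbols [ij,l] = (1/2)(d_i g_jl + d_j g_il - d_l g_ij): [xx,x] = E_x/2 = 0, [xx,y] = F_x - E_y/2 = 0, [xy,x] = E_y/2 = -729/4096, [xy,y] = G_x/2 = -1377/1024, [yy,x] = F_y - G_x/2 = -351/512, [yy,y] = G_y/2 = -663/128
Gamma^x_ij = (G*[ij,x] - F*[ij,y])/(EG - F^2), Gamma^y_ij = (E*[ij,y] - F*[ij,x])/(EG - F^2)


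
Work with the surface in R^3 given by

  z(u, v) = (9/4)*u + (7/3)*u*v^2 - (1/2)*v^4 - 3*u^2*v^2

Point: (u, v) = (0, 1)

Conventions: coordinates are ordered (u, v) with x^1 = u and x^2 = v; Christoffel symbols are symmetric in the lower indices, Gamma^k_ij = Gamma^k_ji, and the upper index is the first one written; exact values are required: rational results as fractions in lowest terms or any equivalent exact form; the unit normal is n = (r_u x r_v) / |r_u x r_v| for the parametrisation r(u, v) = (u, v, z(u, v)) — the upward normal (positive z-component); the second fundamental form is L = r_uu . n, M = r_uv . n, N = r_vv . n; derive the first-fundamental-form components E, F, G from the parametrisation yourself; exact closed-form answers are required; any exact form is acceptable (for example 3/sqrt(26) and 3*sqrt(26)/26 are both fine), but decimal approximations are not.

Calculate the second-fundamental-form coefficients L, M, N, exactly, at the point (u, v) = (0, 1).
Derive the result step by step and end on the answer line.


z_u = 55/12, z_v = -2, z_uu = -6, z_uv = 14/3, z_vv = -6
E = 3169/144, F = -55/6, G = 5; answer radicand W^2 = 3745/144
unnormalised second-form numerators: l = -6, m = 14/3, n = -6; L = l/sqrt(3745/144), and similarly M = m/sqrt(W^2), N = n/sqrt(W^2)

Answer: L = -72*sqrt(3745)/3745, M = 8*sqrt(3745)/535, N = -72*sqrt(3745)/3745


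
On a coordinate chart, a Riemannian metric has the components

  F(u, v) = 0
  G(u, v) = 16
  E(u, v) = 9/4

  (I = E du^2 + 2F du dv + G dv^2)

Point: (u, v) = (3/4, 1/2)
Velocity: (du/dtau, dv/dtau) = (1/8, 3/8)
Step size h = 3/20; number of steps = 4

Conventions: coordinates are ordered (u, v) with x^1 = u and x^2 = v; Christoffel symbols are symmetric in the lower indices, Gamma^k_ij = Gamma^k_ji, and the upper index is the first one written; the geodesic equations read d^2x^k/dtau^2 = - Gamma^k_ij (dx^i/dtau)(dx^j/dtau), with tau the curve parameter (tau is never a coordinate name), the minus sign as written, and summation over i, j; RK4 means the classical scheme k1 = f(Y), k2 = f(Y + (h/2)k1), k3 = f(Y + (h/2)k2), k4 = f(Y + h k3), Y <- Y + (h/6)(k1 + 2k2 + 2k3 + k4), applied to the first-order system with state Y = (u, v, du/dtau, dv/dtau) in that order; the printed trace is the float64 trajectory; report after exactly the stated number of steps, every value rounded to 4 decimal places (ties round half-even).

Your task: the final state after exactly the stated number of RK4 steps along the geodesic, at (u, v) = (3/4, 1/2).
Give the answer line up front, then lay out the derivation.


Answer: u = 0.8250, v = 0.7250, du/dtau = 0.1250, dv/dtau = 0.3750

f(Y) = (du/dtau, dv/dtau, -Gamma^u_ij Y'^i Y'^j, -Gamma^v_ij Y'^i Y'^j) with the Gammas evaluated at the stage position; h = 0.150000; intermediate values shown to 6 dp
step 0: u = 0.7500, v = 0.5000, du/dtau = 0.1250, dv/dtau = 0.3750
step 1:
  k1: at (u, v) = (0.750000, 0.500000), (du/dtau, dv/dtau) = (0.125000, 0.375000); Gamma_uuu = 0.000000, Gamma_uuv = 0.000000, Gamma_uvv = 0.000000, Gamma_vuu = 0.000000, Gamma_vuv = 0.000000, Gamma_vvv = 0.000000; k1 = (0.125000, 0.375000, 0.000000, 0.000000)
  k2: at (u, v) = (0.759375, 0.528125), (du/dtau, dv/dtau) = (0.125000, 0.375000); Gamma_uuu = 0.000000, Gamma_uuv = 0.000000, Gamma_uvv = 0.000000, Gamma_vuu = 0.000000, Gamma_vuv = 0.000000, Gamma_vvv = 0.000000; k2 = (0.125000, 0.375000, 0.000000, 0.000000)
  k3: at (u, v) = (0.759375, 0.528125), (du/dtau, dv/dtau) = (0.125000, 0.375000); Gamma_uuu = 0.000000, Gamma_uuv = 0.000000, Gamma_uvv = 0.000000, Gamma_vuu = 0.000000, Gamma_vuv = 0.000000, Gamma_vvv = 0.000000; k3 = (0.125000, 0.375000, 0.000000, 0.000000)
  k4: at (u, v) = (0.768750, 0.556250), (du/dtau, dv/dtau) = (0.125000, 0.375000); Gamma_uuu = 0.000000, Gamma_uuv = 0.000000, Gamma_uvv = 0.000000, Gamma_vuu = 0.000000, Gamma_vuv = 0.000000, Gamma_vvv = 0.000000; k4 = (0.125000, 0.375000, 0.000000, 0.000000)
  Y <- Y + (h/6)(k1 + 2k2 + 2k3 + k4): u = 0.7688, v = 0.5563, du/dtau = 0.1250, dv/dtau = 0.3750
step 2:
  k1: at (u, v) = (0.768750, 0.556250), (du/dtau, dv/dtau) = (0.125000, 0.375000); Gamma_uuu = 0.000000, Gamma_uuv = 0.000000, Gamma_uvv = 0.000000, Gamma_vuu = 0.000000, Gamma_vuv = 0.000000, Gamma_vvv = 0.000000; k1 = (0.125000, 0.375000, 0.000000, 0.000000)
  k2: at (u, v) = (0.778125, 0.584375), (du/dtau, dv/dtau) = (0.125000, 0.375000); Gamma_uuu = 0.000000, Gamma_uuv = 0.000000, Gamma_uvv = 0.000000, Gamma_vuu = 0.000000, Gamma_vuv = 0.000000, Gamma_vvv = 0.000000; k2 = (0.125000, 0.375000, 0.000000, 0.000000)
  k3: at (u, v) = (0.778125, 0.584375), (du/dtau, dv/dtau) = (0.125000, 0.375000); Gamma_uuu = 0.000000, Gamma_uuv = 0.000000, Gamma_uvv = 0.000000, Gamma_vuu = 0.000000, Gamma_vuv = 0.000000, Gamma_vvv = 0.000000; k3 = (0.125000, 0.375000, 0.000000, 0.000000)
  k4: at (u, v) = (0.787500, 0.612500), (du/dtau, dv/dtau) = (0.125000, 0.375000); Gamma_uuu = 0.000000, Gamma_uuv = 0.000000, Gamma_uvv = 0.000000, Gamma_vuu = 0.000000, Gamma_vuv = 0.000000, Gamma_vvv = 0.000000; k4 = (0.125000, 0.375000, 0.000000, 0.000000)
  Y <- Y + (h/6)(k1 + 2k2 + 2k3 + k4): u = 0.7875, v = 0.6125, du/dtau = 0.1250, dv/dtau = 0.3750
step 3:
  k1: at (u, v) = (0.787500, 0.612500), (du/dtau, dv/dtau) = (0.125000, 0.375000); Gamma_uuu = 0.000000, Gamma_uuv = 0.000000, Gamma_uvv = 0.000000, Gamma_vuu = 0.000000, Gamma_vuv = 0.000000, Gamma_vvv = 0.000000; k1 = (0.125000, 0.375000, 0.000000, 0.000000)
  k2: at (u, v) = (0.796875, 0.640625), (du/dtau, dv/dtau) = (0.125000, 0.375000); Gamma_uuu = 0.000000, Gamma_uuv = 0.000000, Gamma_uvv = 0.000000, Gamma_vuu = 0.000000, Gamma_vuv = 0.000000, Gamma_vvv = 0.000000; k2 = (0.125000, 0.375000, 0.000000, 0.000000)
  k3: at (u, v) = (0.796875, 0.640625), (du/dtau, dv/dtau) = (0.125000, 0.375000); Gamma_uuu = 0.000000, Gamma_uuv = 0.000000, Gamma_uvv = 0.000000, Gamma_vuu = 0.000000, Gamma_vuv = 0.000000, Gamma_vvv = 0.000000; k3 = (0.125000, 0.375000, 0.000000, 0.000000)
  k4: at (u, v) = (0.806250, 0.668750), (du/dtau, dv/dtau) = (0.125000, 0.375000); Gamma_uuu = 0.000000, Gamma_uuv = 0.000000, Gamma_uvv = 0.000000, Gamma_vuu = 0.000000, Gamma_vuv = 0.000000, Gamma_vvv = 0.000000; k4 = (0.125000, 0.375000, 0.000000, 0.000000)
  Y <- Y + (h/6)(k1 + 2k2 + 2k3 + k4): u = 0.8063, v = 0.6688, du/dtau = 0.1250, dv/dtau = 0.3750
step 4:
  k1: at (u, v) = (0.806250, 0.668750), (du/dtau, dv/dtau) = (0.125000, 0.375000); Gamma_uuu = 0.000000, Gamma_uuv = 0.000000, Gamma_uvv = 0.000000, Gamma_vuu = 0.000000, Gamma_vuv = 0.000000, Gamma_vvv = 0.000000; k1 = (0.125000, 0.375000, 0.000000, 0.000000)
  k2: at (u, v) = (0.815625, 0.696875), (du/dtau, dv/dtau) = (0.125000, 0.375000); Gamma_uuu = 0.000000, Gamma_uuv = 0.000000, Gamma_uvv = 0.000000, Gamma_vuu = 0.000000, Gamma_vuv = 0.000000, Gamma_vvv = 0.000000; k2 = (0.125000, 0.375000, 0.000000, 0.000000)
  k3: at (u, v) = (0.815625, 0.696875), (du/dtau, dv/dtau) = (0.125000, 0.375000); Gamma_uuu = 0.000000, Gamma_uuv = 0.000000, Gamma_uvv = 0.000000, Gamma_vuu = 0.000000, Gamma_vuv = 0.000000, Gamma_vvv = 0.000000; k3 = (0.125000, 0.375000, 0.000000, 0.000000)
  k4: at (u, v) = (0.825000, 0.725000), (du/dtau, dv/dtau) = (0.125000, 0.375000); Gamma_uuu = 0.000000, Gamma_uuv = 0.000000, Gamma_uvv = 0.000000, Gamma_vuu = 0.000000, Gamma_vuv = 0.000000, Gamma_vvv = 0.000000; k4 = (0.125000, 0.375000, 0.000000, 0.000000)
  Y <- Y + (h/6)(k1 + 2k2 + 2k3 + k4): u = 0.8250, v = 0.7250, du/dtau = 0.1250, dv/dtau = 0.3750


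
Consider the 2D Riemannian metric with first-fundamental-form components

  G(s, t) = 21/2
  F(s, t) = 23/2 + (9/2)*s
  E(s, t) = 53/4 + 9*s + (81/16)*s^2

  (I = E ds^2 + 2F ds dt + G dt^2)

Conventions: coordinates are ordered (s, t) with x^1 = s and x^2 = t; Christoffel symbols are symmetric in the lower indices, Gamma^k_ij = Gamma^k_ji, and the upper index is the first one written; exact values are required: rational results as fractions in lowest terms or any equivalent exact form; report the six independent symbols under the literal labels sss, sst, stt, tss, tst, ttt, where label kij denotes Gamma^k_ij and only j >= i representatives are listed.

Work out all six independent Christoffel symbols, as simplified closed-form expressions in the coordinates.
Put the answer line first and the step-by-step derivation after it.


Answer: Gamma_sss = (1053*s - 144)/(1053*s^2 - 288*s + 220), Gamma_sst = 0, Gamma_stt = 0, Gamma_tss = (252 - 1215*s)/(1053*s^2 - 288*s + 220), Gamma_tst = 0, Gamma_ttt = 0

E = 53/4 + 9*s + (81/16)*s^2; F = 23/2 + (9/2)*s; G = 21/2
Gamma^k_ij = (1/2) g^{kl} (d_i g_jl + d_j g_il - d_l g_ij), with g^inv = (1/(EG-F^2)) [[G, -F], [-F, E]]
first partials: E_s = 9 + (81/8)*s, E_t = 0, F_s = 9/2, F_t = 0, G_s = 0, G_t = 0
D = EG - F^2 = 55/8 - 9*s + (1053/32)*s^2
expanded: Gamma^s_ss = (G E_s - 2F F_s + F E_t)/(2D), Gamma^s_st = (G E_t - F G_s)/(2D), Gamma^s_tt = (2G F_t - G G_s - F G_t)/(2D), Gamma^t_ss = (2E F_s - E E_t - F E_s)/(2D), Gamma^t_st = (E G_s - F E_t)/(2D), Gamma^t_tt = (E G_t - 2F F_t + F G_s)/(2D); substitute and cancel common factors


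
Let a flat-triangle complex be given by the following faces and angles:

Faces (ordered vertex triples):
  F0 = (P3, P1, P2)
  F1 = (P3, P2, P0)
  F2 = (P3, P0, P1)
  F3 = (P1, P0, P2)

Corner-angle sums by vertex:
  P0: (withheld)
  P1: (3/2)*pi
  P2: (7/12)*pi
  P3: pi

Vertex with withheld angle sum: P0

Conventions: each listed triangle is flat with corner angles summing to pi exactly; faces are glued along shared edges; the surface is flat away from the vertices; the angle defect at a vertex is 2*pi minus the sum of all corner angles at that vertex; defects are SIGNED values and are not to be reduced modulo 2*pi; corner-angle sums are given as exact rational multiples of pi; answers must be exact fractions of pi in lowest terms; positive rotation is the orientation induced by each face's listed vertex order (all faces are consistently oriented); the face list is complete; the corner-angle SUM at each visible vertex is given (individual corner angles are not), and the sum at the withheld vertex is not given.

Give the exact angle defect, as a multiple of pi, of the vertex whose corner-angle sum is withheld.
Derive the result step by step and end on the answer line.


V = 4, E = 6, F = 4; chi = V - E + F = 2
Gauss-Bonnet: total defect = 2*pi*chi = 4*pi; visible defects sum to (35/12)*pi

Answer: defect(P0) = (13/12)*pi


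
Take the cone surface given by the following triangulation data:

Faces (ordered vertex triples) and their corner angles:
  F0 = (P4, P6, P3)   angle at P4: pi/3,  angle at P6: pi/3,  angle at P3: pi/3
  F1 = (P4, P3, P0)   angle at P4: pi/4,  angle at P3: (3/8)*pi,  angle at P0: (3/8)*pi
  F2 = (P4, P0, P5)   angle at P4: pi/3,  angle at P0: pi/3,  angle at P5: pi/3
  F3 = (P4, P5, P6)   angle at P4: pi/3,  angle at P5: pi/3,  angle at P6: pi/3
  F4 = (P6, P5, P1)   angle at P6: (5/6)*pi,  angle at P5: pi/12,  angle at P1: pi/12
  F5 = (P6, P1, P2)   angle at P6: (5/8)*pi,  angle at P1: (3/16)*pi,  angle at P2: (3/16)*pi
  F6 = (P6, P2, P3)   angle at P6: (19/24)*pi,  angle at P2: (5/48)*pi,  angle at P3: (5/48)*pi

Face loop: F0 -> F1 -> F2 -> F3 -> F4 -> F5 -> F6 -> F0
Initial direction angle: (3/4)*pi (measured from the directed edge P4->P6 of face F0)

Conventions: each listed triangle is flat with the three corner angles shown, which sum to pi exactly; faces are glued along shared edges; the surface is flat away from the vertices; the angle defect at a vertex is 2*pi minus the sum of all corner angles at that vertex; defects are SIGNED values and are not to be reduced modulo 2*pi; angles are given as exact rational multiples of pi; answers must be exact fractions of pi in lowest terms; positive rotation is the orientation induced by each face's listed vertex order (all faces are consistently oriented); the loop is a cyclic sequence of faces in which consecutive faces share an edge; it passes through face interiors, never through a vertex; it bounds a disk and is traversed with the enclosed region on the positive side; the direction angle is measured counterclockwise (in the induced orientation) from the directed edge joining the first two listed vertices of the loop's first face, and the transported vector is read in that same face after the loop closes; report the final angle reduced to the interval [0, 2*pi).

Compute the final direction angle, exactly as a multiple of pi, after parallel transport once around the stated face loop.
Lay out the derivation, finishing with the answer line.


enclosed vertex P4: corner angles sum to (5/4)*pi, defect = 2*pi - (5/4)*pi = (3/4)*pi
enclosed vertex P6: corner angles sum to (35/12)*pi, defect = 2*pi - (35/12)*pi = (-11/12)*pi
final direction = starting direction + enclosed defect total, reduced mod 2*pi (induced orientation)
final angle = (3/4)*pi - pi/6 = (7/12)*pi (mod 2*pi)

Answer: final direction angle = (7/12)*pi


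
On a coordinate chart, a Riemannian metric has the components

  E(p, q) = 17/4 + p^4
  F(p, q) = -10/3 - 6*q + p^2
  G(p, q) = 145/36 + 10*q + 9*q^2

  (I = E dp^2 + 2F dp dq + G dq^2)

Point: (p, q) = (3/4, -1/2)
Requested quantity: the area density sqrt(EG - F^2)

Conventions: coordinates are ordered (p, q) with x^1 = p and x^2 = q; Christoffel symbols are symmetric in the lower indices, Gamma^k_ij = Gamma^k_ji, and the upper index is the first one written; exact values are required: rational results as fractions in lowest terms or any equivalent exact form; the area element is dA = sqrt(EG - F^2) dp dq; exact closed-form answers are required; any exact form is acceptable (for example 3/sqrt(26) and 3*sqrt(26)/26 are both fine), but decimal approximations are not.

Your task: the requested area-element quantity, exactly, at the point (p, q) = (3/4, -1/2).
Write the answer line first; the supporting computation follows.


Answer: sqrt(EG - F^2) = 73*sqrt(10)/96

E = 1169/256, F = 11/48, G = 23/18; EG - F^2 = 26645/4608


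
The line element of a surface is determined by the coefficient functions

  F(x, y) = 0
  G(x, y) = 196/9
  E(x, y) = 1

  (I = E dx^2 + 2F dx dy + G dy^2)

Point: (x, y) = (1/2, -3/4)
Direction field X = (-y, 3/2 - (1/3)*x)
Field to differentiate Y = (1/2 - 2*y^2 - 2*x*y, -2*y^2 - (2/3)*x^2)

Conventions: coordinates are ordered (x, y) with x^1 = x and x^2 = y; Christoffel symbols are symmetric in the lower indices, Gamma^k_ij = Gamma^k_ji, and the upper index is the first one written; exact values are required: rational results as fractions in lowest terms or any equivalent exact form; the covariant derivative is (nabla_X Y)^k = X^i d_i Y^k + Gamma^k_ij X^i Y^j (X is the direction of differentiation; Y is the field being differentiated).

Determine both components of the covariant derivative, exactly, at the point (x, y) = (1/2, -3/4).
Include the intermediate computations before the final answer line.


E = 1, F = 0, G = 196/9 at the point
E_x = 0, E_y = 0, F_x = 0, F_y = 0, G_x = 0, G_y = 0
EG - F^2 = 196/9;  g^inv = (9/196) * [[196/9, 0], [0, 1]]
first-kind symbols [ij,l] = (1/2)(d_i g_jl + d_j g_il - d_l g_ij): [xx,x] = E_x/2 = 0, [xx,y] = F_x - E_y/2 = 0, [xy,x] = E_y/2 = 0, [xy,y] = G_x/2 = 0, [yy,x] = F_y - G_x/2 = 0, [yy,y] = G_y/2 = 0
Gamma^x_ij = (G*[ij,x] - F*[ij,y])/(EG - F^2), Gamma^y_ij = (E*[ij,y] - F*[ij,x])/(EG - F^2)
Gamma_xxx = 0, Gamma_xxy = 0, Gamma_xyy = 0, Gamma_yxx = 0, Gamma_yxy = 0, Gamma_yyy = 0
X = (3/4, 4/3), Y = (1/8, -31/24) at the point

Answer: (nabla_X Y)^x = 91/24, (nabla_X Y)^y = 7/2


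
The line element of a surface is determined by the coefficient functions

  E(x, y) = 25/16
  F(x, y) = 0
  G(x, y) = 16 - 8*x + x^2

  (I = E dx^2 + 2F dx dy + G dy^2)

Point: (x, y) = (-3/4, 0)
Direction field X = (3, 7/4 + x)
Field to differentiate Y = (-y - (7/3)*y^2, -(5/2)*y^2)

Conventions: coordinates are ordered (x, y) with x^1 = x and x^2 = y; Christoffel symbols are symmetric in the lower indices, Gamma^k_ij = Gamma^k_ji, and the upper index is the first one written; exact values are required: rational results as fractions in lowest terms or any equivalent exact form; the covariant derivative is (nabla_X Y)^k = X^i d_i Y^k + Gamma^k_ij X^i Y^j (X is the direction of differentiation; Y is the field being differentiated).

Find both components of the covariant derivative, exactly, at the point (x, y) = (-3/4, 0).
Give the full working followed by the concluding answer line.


E = 25/16, F = 0, G = 361/16 at the point
E_x = 0, E_y = 0, F_x = 0, F_y = 0, G_x = -19/2, G_y = 0
EG - F^2 = 9025/256;  g^inv = (256/9025) * [[361/16, 0], [0, 25/16]]
first-kind symbols [ij,l] = (1/2)(d_i g_jl + d_j g_il - d_l g_ij): [xx,x] = E_x/2 = 0, [xx,y] = F_x - E_y/2 = 0, [xy,x] = E_y/2 = 0, [xy,y] = G_x/2 = -19/4, [yy,x] = F_y - G_x/2 = 19/4, [yy,y] = G_y/2 = 0
Gamma^x_ij = (G*[ij,x] - F*[ij,y])/(EG - F^2), Gamma^y_ij = (E*[ij,y] - F*[ij,x])/(EG - F^2)
Gamma_xxx = 0, Gamma_xxy = 0, Gamma_xyy = 76/25, Gamma_yxx = 0, Gamma_yxy = -4/19, Gamma_yyy = 0
X = (3, 1), Y = (0, 0) at the point

Answer: (nabla_X Y)^x = -1, (nabla_X Y)^y = 0


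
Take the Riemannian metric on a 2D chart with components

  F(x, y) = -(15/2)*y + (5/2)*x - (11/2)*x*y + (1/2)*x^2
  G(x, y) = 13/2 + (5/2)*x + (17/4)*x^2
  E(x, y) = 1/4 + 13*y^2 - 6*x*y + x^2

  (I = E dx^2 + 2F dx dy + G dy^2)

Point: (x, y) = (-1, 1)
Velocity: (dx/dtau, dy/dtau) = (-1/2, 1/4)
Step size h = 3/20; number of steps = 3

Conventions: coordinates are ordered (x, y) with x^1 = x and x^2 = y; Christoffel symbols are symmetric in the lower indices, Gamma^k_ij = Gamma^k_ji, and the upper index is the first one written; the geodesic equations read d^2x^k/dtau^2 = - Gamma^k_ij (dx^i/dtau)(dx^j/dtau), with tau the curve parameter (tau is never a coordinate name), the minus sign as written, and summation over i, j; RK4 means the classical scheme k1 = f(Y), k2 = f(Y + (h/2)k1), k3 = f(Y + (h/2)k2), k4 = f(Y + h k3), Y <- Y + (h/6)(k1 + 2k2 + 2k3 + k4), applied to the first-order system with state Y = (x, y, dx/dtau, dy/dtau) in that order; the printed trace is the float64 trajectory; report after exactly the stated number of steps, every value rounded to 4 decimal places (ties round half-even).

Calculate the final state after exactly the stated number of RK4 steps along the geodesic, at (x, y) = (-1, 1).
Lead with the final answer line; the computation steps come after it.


Answer: x = -1.1903, y = 1.1659, dx/dtau = -0.3557, dy/dtau = 0.4558

f(Y) = (dx/dtau, dy/dtau, -Gamma^x_ij Y'^i Y'^j, -Gamma^y_ij Y'^i Y'^j) with the Gammas evaluated at the stage position; h = 0.150000; intermediate values shown to 6 dp
step 0: x = -1.0000, y = 1.0000, dx/dtau = -0.5000, dy/dtau = 0.2500
step 1:
  k1: at (x, y) = (-1.000000, 1.000000), (dx/dtau, dy/dtau) = (-0.500000, 0.250000); Gamma_xxx = -0.748035, Gamma_xxy = 0.794373, Gamma_xyy = 0.054613, Gamma_yxx = -2.786926, Gamma_yxy = 0.021514, Gamma_yyy = 0.026479; k1 = (-0.500000, 0.250000, 0.382189, 0.700455)
  k2: at (x, y) = (-1.037500, 1.018750), (dx/dtau, dy/dtau) = (-0.471336, 0.302534); Gamma_xxx = -0.695374, Gamma_xxy = 0.769241, Gamma_xyy = 0.070457, Gamma_yxx = -2.735176, Gamma_yxy = -0.020336, Gamma_yyy = 0.032258; k2 = (-0.471336, 0.302534, 0.367414, 0.598888)
  k3: at (x, y) = (-1.035350, 1.022690), (dx/dtau, dy/dtau) = (-0.472444, 0.294917); Gamma_xxx = -0.696801, Gamma_xxy = 0.767622, Gamma_xyy = 0.069041, Gamma_yxx = -2.749122, Gamma_yxy = -0.018580, Gamma_yyy = 0.031791; k3 = (-0.472444, 0.294917, 0.363431, 0.605671)
  k4: at (x, y) = (-1.070867, 1.044237), (dx/dtau, dy/dtau) = (-0.445485, 0.340851); Gamma_xxx = -0.648843, Gamma_xxy = 0.743949, Gamma_xyy = 0.081949, Gamma_yxx = -2.708880, Gamma_yxy = -0.055786, Gamma_yyy = 0.035669; k4 = (-0.445485, 0.340851, 0.345175, 0.516511)
  Y <- Y + (h/6)(k1 + 2k2 + 2k3 + k4): x = -1.0708, y = 1.0446, dx/dtau = -0.4453, dy/dtau = 0.3407
step 2:
  k1: at (x, y) = (-1.070826, 1.044644), (dx/dtau, dy/dtau) = (-0.445274, 0.340652); Gamma_xxx = -0.648772, Gamma_xxy = 0.743733, Gamma_xyy = 0.081880, Gamma_yxx = -2.709840, Gamma_yxy = -0.055791, Gamma_yyy = 0.035648; k1 = (-0.445274, 0.340652, 0.344754, 0.516214)
  k2: at (x, y) = (-1.104222, 1.070193), (dx/dtau, dy/dtau) = (-0.419417, 0.379368); Gamma_xxx = -0.604893, Gamma_xxy = 0.720656, Gamma_xyy = 0.091925, Gamma_yxx = -2.683423, Gamma_yxy = -0.088830, Gamma_yyy = 0.037896; k2 = (-0.419417, 0.379368, 0.322509, 0.438321)
  k3: at (x, y) = (-1.102282, 1.073096), (dx/dtau, dy/dtau) = (-0.421085, 0.373526); Gamma_xxx = -0.606165, Gamma_xxy = 0.719632, Gamma_xyy = 0.090772, Gamma_yxx = -2.694002, Gamma_yxy = -0.087420, Gamma_yyy = 0.037607; k3 = (-0.421085, 0.373526, 0.321193, 0.444935)
  k4: at (x, y) = (-1.133989, 1.100673), (dx/dtau, dy/dtau) = (-0.397095, 0.407392); Gamma_xxx = -0.565886, Gamma_xxy = 0.697956, Gamma_xyy = 0.098696, Gamma_yxx = -2.675236, Gamma_yxy = -0.117108, Gamma_yyy = 0.038723; k4 = (-0.397095, 0.407392, 0.298672, 0.377526)
  Y <- Y + (h/6)(k1 + 2k2 + 2k3 + k4): x = -1.1339, y = 1.1010, dx/dtau = -0.3970, dy/dtau = 0.4072
step 3:
  k1: at (x, y) = (-1.133910, 1.100990), (dx/dtau, dy/dtau) = (-0.397003, 0.407158); Gamma_xxx = -0.565882, Gamma_xxy = 0.697817, Gamma_xyy = 0.098622, Gamma_yxx = -2.676054, Gamma_yxy = -0.117074, Gamma_yyy = 0.038705; k1 = (-0.397003, 0.407158, 0.298435, 0.377512)
  k2: at (x, y) = (-1.163686, 1.131527), (dx/dtau, dy/dtau) = (-0.374620, 0.435472); Gamma_xxx = -0.528906, Gamma_xxy = 0.676947, Gamma_xyy = 0.104439, Gamma_yxx = -2.667106, Gamma_yxy = -0.143618, Gamma_yyy = 0.038849; k2 = (-0.374620, 0.435472, 0.275291, 0.320077)
  k3: at (x, y) = (-1.162007, 1.133650), (dx/dtau, dy/dtau) = (-0.376356, 0.431164); Gamma_xxx = -0.529976, Gamma_xxy = 0.676294, Gamma_xyy = 0.103562, Gamma_yxx = -2.675135, Gamma_yxy = -0.142523, Gamma_yyy = 0.038691; k3 = (-0.376356, 0.431164, 0.275301, 0.325469)
  k4: at (x, y) = (-1.190364, 1.165664), (dx/dtau, dy/dtau) = (-0.355708, 0.455979); Gamma_xxx = -0.495797, Gamma_xxy = 0.656696, Gamma_xyy = 0.107935, Gamma_yxx = -2.671346, Gamma_yxy = -0.166614, Gamma_yyy = 0.038197; k4 = (-0.355708, 0.455979, 0.253317, 0.276010)
  Y <- Y + (h/6)(k1 + 2k2 + 2k3 + k4): x = -1.1903, y = 1.1659, dx/dtau = -0.3557, dy/dtau = 0.4558


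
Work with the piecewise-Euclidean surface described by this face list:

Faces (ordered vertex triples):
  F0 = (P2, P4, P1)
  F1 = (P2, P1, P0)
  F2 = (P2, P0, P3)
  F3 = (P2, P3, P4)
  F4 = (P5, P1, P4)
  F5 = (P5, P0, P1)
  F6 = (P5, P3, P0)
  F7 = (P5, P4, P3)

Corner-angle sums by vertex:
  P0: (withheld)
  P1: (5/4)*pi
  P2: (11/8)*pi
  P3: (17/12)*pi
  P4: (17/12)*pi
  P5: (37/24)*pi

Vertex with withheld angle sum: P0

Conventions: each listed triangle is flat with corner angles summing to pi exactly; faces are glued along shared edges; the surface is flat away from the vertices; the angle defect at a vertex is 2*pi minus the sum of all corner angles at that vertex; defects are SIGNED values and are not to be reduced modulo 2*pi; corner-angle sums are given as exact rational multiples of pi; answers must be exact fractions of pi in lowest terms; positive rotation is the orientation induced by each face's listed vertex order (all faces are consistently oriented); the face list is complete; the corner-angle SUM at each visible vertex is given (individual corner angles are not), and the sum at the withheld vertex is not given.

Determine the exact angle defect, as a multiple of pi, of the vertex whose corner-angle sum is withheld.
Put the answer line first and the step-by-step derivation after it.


Answer: defect(P0) = pi

V = 6, E = 12, F = 8; chi = V - E + F = 2
Gauss-Bonnet: total defect = 2*pi*chi = 4*pi; visible defects sum to 3*pi


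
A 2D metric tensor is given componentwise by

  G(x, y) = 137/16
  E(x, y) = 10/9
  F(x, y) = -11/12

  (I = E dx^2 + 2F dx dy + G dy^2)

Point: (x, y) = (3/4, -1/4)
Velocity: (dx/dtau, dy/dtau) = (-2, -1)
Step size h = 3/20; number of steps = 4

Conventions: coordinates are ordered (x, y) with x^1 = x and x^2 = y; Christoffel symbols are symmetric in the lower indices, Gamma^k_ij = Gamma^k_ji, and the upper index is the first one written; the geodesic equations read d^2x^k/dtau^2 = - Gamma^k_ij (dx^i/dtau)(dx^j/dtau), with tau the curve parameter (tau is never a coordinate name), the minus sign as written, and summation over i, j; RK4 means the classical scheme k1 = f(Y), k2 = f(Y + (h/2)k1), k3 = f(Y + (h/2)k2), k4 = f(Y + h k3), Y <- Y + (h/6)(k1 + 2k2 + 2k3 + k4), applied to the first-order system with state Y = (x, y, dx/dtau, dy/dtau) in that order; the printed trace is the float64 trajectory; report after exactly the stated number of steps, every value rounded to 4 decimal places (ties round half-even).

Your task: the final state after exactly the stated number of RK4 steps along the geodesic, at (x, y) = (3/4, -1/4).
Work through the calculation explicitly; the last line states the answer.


f(Y) = (dx/dtau, dy/dtau, -Gamma^x_ij Y'^i Y'^j, -Gamma^y_ij Y'^i Y'^j) with the Gammas evaluated at the stage position; h = 0.150000; intermediate values shown to 6 dp
step 0: x = 0.7500, y = -0.2500, dx/dtau = -2.0000, dy/dtau = -1.0000
step 1:
  k1: at (x, y) = (0.750000, -0.250000), (dx/dtau, dy/dtau) = (-2.000000, -1.000000); Gamma_xxx = 0.000000, Gamma_xxy = 0.000000, Gamma_xyy = 0.000000, Gamma_yxx = 0.000000, Gamma_yxy = 0.000000, Gamma_yyy = 0.000000; k1 = (-2.000000, -1.000000, 0.000000, 0.000000)
  k2: at (x, y) = (0.600000, -0.325000), (dx/dtau, dy/dtau) = (-2.000000, -1.000000); Gamma_xxx = 0.000000, Gamma_xxy = 0.000000, Gamma_xyy = 0.000000, Gamma_yxx = 0.000000, Gamma_yxy = 0.000000, Gamma_yyy = 0.000000; k2 = (-2.000000, -1.000000, 0.000000, 0.000000)
  k3: at (x, y) = (0.600000, -0.325000), (dx/dtau, dy/dtau) = (-2.000000, -1.000000); Gamma_xxx = 0.000000, Gamma_xxy = 0.000000, Gamma_xyy = 0.000000, Gamma_yxx = 0.000000, Gamma_yxy = 0.000000, Gamma_yyy = 0.000000; k3 = (-2.000000, -1.000000, 0.000000, 0.000000)
  k4: at (x, y) = (0.450000, -0.400000), (dx/dtau, dy/dtau) = (-2.000000, -1.000000); Gamma_xxx = 0.000000, Gamma_xxy = 0.000000, Gamma_xyy = 0.000000, Gamma_yxx = 0.000000, Gamma_yxy = 0.000000, Gamma_yyy = 0.000000; k4 = (-2.000000, -1.000000, 0.000000, 0.000000)
  Y <- Y + (h/6)(k1 + 2k2 + 2k3 + k4): x = 0.4500, y = -0.4000, dx/dtau = -2.0000, dy/dtau = -1.0000
step 2:
  k1: at (x, y) = (0.450000, -0.400000), (dx/dtau, dy/dtau) = (-2.000000, -1.000000); Gamma_xxx = 0.000000, Gamma_xxy = 0.000000, Gamma_xyy = 0.000000, Gamma_yxx = 0.000000, Gamma_yxy = 0.000000, Gamma_yyy = 0.000000; k1 = (-2.000000, -1.000000, 0.000000, 0.000000)
  k2: at (x, y) = (0.300000, -0.475000), (dx/dtau, dy/dtau) = (-2.000000, -1.000000); Gamma_xxx = 0.000000, Gamma_xxy = 0.000000, Gamma_xyy = 0.000000, Gamma_yxx = 0.000000, Gamma_yxy = 0.000000, Gamma_yyy = 0.000000; k2 = (-2.000000, -1.000000, 0.000000, 0.000000)
  k3: at (x, y) = (0.300000, -0.475000), (dx/dtau, dy/dtau) = (-2.000000, -1.000000); Gamma_xxx = 0.000000, Gamma_xxy = 0.000000, Gamma_xyy = 0.000000, Gamma_yxx = 0.000000, Gamma_yxy = 0.000000, Gamma_yyy = 0.000000; k3 = (-2.000000, -1.000000, 0.000000, 0.000000)
  k4: at (x, y) = (0.150000, -0.550000), (dx/dtau, dy/dtau) = (-2.000000, -1.000000); Gamma_xxx = 0.000000, Gamma_xxy = 0.000000, Gamma_xyy = 0.000000, Gamma_yxx = 0.000000, Gamma_yxy = 0.000000, Gamma_yyy = 0.000000; k4 = (-2.000000, -1.000000, 0.000000, 0.000000)
  Y <- Y + (h/6)(k1 + 2k2 + 2k3 + k4): x = 0.1500, y = -0.5500, dx/dtau = -2.0000, dy/dtau = -1.0000
step 3:
  k1: at (x, y) = (0.150000, -0.550000), (dx/dtau, dy/dtau) = (-2.000000, -1.000000); Gamma_xxx = 0.000000, Gamma_xxy = 0.000000, Gamma_xyy = 0.000000, Gamma_yxx = 0.000000, Gamma_yxy = 0.000000, Gamma_yyy = 0.000000; k1 = (-2.000000, -1.000000, 0.000000, 0.000000)
  k2: at (x, y) = (0.000000, -0.625000), (dx/dtau, dy/dtau) = (-2.000000, -1.000000); Gamma_xxx = 0.000000, Gamma_xxy = 0.000000, Gamma_xyy = 0.000000, Gamma_yxx = 0.000000, Gamma_yxy = 0.000000, Gamma_yyy = 0.000000; k2 = (-2.000000, -1.000000, 0.000000, 0.000000)
  k3: at (x, y) = (0.000000, -0.625000), (dx/dtau, dy/dtau) = (-2.000000, -1.000000); Gamma_xxx = 0.000000, Gamma_xxy = 0.000000, Gamma_xyy = 0.000000, Gamma_yxx = 0.000000, Gamma_yxy = 0.000000, Gamma_yyy = 0.000000; k3 = (-2.000000, -1.000000, 0.000000, 0.000000)
  k4: at (x, y) = (-0.150000, -0.700000), (dx/dtau, dy/dtau) = (-2.000000, -1.000000); Gamma_xxx = 0.000000, Gamma_xxy = 0.000000, Gamma_xyy = 0.000000, Gamma_yxx = 0.000000, Gamma_yxy = 0.000000, Gamma_yyy = 0.000000; k4 = (-2.000000, -1.000000, 0.000000, 0.000000)
  Y <- Y + (h/6)(k1 + 2k2 + 2k3 + k4): x = -0.1500, y = -0.7000, dx/dtau = -2.0000, dy/dtau = -1.0000
step 4:
  k1: at (x, y) = (-0.150000, -0.700000), (dx/dtau, dy/dtau) = (-2.000000, -1.000000); Gamma_xxx = 0.000000, Gamma_xxy = 0.000000, Gamma_xyy = 0.000000, Gamma_yxx = 0.000000, Gamma_yxy = 0.000000, Gamma_yyy = 0.000000; k1 = (-2.000000, -1.000000, 0.000000, 0.000000)
  k2: at (x, y) = (-0.300000, -0.775000), (dx/dtau, dy/dtau) = (-2.000000, -1.000000); Gamma_xxx = 0.000000, Gamma_xxy = 0.000000, Gamma_xyy = 0.000000, Gamma_yxx = 0.000000, Gamma_yxy = 0.000000, Gamma_yyy = 0.000000; k2 = (-2.000000, -1.000000, 0.000000, 0.000000)
  k3: at (x, y) = (-0.300000, -0.775000), (dx/dtau, dy/dtau) = (-2.000000, -1.000000); Gamma_xxx = 0.000000, Gamma_xxy = 0.000000, Gamma_xyy = 0.000000, Gamma_yxx = 0.000000, Gamma_yxy = 0.000000, Gamma_yyy = 0.000000; k3 = (-2.000000, -1.000000, 0.000000, 0.000000)
  k4: at (x, y) = (-0.450000, -0.850000), (dx/dtau, dy/dtau) = (-2.000000, -1.000000); Gamma_xxx = 0.000000, Gamma_xxy = 0.000000, Gamma_xyy = 0.000000, Gamma_yxx = 0.000000, Gamma_yxy = 0.000000, Gamma_yyy = 0.000000; k4 = (-2.000000, -1.000000, 0.000000, 0.000000)
  Y <- Y + (h/6)(k1 + 2k2 + 2k3 + k4): x = -0.4500, y = -0.8500, dx/dtau = -2.0000, dy/dtau = -1.0000

Answer: x = -0.4500, y = -0.8500, dx/dtau = -2.0000, dy/dtau = -1.0000
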